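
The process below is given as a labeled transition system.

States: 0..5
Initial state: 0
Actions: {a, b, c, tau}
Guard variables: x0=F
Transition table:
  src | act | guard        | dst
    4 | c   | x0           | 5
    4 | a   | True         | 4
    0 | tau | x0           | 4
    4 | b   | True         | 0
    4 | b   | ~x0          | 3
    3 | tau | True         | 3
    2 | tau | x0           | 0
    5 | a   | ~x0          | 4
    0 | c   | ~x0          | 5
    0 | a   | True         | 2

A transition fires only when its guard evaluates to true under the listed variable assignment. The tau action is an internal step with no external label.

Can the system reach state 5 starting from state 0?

Answer: REACHABLE

Trace:
Guard filter leaves 7 enabled edge(s).
Layer 0: {0}
Layer 1: {2,5}  cumulative {0,2,5}
Layer 2: {4}  cumulative {0,2,4,5}
Layer 3: {3}  cumulative {0,2,3,4,5}
Reachable = {0,2,3,4,5}
Path to 5: c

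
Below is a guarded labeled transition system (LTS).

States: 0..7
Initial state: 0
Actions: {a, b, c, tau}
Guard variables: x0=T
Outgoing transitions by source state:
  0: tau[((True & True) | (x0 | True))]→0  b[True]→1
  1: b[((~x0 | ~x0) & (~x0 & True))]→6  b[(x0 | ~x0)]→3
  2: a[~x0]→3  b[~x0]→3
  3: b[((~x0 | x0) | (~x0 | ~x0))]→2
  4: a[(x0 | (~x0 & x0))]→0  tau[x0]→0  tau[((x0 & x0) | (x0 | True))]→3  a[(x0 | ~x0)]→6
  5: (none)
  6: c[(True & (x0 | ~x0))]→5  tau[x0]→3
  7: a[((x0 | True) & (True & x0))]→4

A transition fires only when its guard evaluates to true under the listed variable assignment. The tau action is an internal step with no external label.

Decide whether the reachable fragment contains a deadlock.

R = {0,1,2,3}
  0: b→1  tau→0  [deg 2]
  1: b→3  [deg 1]
  2: ∅  [no exit]
  3: b→2  [deg 1]
witness 2: b·b·b

Answer: DEADLOCK at state 2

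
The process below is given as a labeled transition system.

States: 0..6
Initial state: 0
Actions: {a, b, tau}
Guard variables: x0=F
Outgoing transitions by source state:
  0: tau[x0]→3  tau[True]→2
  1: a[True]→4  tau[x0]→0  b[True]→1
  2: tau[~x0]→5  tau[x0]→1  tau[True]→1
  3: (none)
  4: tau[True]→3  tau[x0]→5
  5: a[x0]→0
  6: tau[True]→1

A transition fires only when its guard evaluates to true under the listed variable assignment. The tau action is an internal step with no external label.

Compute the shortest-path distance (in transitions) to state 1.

Answer: 2

Analysis:
Breadth-first toward 1:
  Layer 0: {0}
  Layer 1: {2}
  Layer 2: {1,5}
first hit 1 at d=2 via tau·tau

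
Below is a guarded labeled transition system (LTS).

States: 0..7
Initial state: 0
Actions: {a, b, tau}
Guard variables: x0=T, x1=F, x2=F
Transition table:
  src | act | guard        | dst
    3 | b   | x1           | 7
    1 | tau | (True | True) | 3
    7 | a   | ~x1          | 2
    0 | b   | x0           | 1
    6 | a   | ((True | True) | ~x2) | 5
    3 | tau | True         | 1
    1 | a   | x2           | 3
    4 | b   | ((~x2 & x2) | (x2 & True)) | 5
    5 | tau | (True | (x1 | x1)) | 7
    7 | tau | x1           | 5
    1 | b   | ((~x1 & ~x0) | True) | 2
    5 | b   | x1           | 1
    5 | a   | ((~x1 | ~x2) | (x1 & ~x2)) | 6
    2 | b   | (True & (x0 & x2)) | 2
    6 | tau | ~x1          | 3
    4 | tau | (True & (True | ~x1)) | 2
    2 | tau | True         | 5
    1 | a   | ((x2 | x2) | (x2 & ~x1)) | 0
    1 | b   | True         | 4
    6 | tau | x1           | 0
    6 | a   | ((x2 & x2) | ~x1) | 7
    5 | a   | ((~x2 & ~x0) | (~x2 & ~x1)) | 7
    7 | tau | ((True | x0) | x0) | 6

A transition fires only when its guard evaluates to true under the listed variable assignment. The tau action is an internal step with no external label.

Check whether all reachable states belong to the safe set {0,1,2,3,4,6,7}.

Answer: INVARIANT VIOLATED at state 5

Working:
Safe = {0,1,2,3,4,6,7}
R = {0,1,2,3,4,5,6,7}
  0: safe
  1: safe
  2: safe
  3: safe
  4: safe
  5: outside
  6: safe
  7: safe
reach 5 via b·b·tau — violates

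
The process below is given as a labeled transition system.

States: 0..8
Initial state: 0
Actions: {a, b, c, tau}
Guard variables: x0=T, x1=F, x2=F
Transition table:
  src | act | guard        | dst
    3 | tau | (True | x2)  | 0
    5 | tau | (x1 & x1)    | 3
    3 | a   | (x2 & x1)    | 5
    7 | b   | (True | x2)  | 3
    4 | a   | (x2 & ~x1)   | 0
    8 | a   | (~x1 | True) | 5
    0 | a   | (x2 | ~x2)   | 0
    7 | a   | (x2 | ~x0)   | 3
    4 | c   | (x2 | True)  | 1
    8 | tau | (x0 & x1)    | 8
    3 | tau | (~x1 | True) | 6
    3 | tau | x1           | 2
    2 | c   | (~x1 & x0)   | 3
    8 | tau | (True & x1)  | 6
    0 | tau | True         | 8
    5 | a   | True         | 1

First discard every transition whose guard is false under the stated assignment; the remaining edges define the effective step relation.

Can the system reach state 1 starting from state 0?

9 transition(s) survive guard evaluation.
depth 0: {0}
depth 1: {8}  cumulative {0,8}
depth 2: {5}  cumulative {0,5,8}
depth 3: {1}  cumulative {0,1,5,8}
R = {0,1,5,8}
witness 1: tau·a·a

Answer: REACHABLE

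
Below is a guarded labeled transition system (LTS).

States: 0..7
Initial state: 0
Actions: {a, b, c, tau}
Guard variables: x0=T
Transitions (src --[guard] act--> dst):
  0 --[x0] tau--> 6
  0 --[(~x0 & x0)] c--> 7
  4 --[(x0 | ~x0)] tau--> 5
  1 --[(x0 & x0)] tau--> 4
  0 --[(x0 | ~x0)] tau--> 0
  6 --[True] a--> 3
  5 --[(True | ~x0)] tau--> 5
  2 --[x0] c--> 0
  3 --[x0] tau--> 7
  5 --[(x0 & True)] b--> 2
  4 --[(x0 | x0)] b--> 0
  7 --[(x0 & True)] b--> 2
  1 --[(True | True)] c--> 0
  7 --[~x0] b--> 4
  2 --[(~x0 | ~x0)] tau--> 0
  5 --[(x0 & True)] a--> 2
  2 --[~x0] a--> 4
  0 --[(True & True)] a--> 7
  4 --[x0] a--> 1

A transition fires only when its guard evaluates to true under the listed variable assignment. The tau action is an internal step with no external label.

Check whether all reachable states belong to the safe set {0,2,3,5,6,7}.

Answer: INVARIANT HOLDS

Working:
Allowed set {0,2,3,5,6,7}
R = {0,2,3,6,7}
  0: ok
  2: ok
  3: ok
  6: ok
  7: ok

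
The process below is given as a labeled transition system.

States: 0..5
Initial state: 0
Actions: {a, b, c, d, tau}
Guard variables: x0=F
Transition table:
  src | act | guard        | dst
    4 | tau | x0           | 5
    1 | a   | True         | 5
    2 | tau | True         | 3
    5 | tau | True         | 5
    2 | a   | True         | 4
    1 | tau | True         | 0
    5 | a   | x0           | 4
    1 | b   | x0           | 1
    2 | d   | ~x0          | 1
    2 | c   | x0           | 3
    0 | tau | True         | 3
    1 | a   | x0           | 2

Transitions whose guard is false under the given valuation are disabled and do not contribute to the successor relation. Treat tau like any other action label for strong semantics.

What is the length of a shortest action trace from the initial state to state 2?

BFS to 2:
  L0 = {0}
  L1 = {3}
2 never appears.

Answer: UNREACHABLE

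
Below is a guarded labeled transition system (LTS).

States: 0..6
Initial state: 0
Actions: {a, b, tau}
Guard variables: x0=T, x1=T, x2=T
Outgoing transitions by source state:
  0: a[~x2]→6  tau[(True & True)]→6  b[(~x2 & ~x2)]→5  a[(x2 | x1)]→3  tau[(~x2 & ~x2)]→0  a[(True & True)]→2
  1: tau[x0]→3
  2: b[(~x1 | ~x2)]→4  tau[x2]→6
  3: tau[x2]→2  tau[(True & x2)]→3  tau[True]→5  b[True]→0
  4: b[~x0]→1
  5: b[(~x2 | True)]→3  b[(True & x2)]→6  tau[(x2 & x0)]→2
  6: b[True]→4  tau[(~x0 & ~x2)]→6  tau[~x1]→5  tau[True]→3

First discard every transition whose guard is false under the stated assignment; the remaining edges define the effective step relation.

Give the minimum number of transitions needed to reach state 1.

BFS to 1:
  L0 = {0}
  L1 = {2,3,6}
  L2 = {4,5}
1 never appears.

Answer: UNREACHABLE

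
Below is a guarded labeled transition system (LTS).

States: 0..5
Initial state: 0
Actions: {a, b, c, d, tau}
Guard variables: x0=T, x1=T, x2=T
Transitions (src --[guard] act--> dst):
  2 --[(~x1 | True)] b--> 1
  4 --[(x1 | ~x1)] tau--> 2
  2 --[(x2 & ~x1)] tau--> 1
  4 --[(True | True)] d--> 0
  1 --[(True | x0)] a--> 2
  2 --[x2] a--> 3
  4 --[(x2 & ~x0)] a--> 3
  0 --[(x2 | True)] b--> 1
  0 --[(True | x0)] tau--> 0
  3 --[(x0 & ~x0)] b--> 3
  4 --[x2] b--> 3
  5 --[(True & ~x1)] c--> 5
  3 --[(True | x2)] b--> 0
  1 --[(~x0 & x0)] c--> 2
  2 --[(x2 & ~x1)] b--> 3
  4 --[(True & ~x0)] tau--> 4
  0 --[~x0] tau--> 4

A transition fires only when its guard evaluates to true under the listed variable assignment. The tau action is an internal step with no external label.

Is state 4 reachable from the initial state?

Guard filter leaves 9 enabled edge(s).
L0 = {0}
L1 = {1}  total {0,1}
L2 = {2}  total {0,1,2}
L3 = {3}  total {0,1,2,3}
R = {0,1,2,3}

Answer: UNREACHABLE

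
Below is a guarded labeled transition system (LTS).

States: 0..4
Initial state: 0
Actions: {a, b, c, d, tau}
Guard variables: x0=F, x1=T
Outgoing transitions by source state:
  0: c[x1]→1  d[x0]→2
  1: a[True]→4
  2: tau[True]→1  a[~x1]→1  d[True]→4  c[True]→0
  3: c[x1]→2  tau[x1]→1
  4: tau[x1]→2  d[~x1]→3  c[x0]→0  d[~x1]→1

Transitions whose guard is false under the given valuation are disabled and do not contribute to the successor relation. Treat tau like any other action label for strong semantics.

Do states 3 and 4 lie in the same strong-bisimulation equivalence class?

Answer: NOT BISIMILAR

Working:
Bisimulation quotient by refinement:
  π0 = {{0,1,2,3,4}}
  π1 = {{0},{1},{2},{3},{4}}
stable after 2 split(s): 5 block(s)
3∈{3}, 4∈{4}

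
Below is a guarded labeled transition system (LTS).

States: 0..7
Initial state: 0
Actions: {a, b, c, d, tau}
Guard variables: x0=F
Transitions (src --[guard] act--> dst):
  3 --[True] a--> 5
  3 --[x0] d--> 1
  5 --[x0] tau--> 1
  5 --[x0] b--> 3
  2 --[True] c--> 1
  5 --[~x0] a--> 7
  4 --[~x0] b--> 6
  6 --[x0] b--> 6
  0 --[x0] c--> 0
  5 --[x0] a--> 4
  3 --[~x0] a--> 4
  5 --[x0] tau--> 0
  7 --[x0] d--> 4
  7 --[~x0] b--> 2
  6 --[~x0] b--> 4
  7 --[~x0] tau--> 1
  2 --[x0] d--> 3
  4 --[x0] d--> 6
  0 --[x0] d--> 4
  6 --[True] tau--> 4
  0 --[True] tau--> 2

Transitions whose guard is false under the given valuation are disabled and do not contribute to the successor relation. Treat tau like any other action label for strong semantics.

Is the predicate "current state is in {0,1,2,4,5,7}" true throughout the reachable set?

Answer: INVARIANT HOLDS

Trace:
Allowed set {0,1,2,4,5,7}
Reach set: {0,1,2}
  0: ok
  1: ok
  2: ok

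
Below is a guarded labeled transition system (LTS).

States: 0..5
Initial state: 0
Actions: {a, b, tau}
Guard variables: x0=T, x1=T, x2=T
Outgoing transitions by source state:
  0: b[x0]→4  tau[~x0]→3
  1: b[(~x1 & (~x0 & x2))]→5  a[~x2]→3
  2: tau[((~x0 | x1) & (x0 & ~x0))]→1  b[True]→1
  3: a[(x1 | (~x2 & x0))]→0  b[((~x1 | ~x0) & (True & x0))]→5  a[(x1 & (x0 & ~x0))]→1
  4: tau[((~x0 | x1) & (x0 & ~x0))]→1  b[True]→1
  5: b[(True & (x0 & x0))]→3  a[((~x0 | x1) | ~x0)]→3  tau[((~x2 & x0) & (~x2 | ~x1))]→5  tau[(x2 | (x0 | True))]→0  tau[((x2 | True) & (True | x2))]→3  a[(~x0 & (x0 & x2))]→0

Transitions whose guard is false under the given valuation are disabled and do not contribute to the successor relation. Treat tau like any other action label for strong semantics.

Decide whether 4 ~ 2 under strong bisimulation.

Bisimulation quotient by refinement:
  P[0] = {{0,1,2,3,4,5}}
  P[1] = {{0,2,4},{1},{3},{5}}
  P[2] = {{0},{1},{2,4},{3},{5}}
stable after 3 split(s): 5 block(s)
class of 4: {2,4}; class of 2: {2,4}

Answer: BISIMILAR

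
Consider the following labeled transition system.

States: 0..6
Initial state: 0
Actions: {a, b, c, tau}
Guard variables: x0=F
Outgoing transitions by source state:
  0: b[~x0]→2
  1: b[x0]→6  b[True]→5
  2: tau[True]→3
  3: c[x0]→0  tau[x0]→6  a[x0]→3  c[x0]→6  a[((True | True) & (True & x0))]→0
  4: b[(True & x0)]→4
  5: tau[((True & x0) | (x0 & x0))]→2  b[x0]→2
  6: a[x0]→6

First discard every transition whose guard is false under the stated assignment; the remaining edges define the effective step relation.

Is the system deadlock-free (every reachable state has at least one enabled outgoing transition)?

R = {0,2,3}
  0: b→2  [deg 1]
  2: tau→3  [deg 1]
  3: ∅  [no exit]
trace reaching 3: b·tau

Answer: DEADLOCK at state 3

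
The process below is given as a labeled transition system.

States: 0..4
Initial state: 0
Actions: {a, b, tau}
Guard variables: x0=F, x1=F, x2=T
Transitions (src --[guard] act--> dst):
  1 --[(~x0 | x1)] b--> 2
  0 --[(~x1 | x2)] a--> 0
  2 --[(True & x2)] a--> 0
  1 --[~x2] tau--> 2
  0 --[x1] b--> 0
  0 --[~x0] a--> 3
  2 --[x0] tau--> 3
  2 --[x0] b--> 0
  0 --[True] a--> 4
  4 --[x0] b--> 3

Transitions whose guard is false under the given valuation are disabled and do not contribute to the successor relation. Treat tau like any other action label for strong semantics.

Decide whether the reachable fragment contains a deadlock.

R = {0,3,4}
  0: a→0  a→3  a→4  [3 exit(s)]
  3: ∅  [deadlock]
  4: ∅  [deadlock]
witness 3: a

Answer: DEADLOCK at state 3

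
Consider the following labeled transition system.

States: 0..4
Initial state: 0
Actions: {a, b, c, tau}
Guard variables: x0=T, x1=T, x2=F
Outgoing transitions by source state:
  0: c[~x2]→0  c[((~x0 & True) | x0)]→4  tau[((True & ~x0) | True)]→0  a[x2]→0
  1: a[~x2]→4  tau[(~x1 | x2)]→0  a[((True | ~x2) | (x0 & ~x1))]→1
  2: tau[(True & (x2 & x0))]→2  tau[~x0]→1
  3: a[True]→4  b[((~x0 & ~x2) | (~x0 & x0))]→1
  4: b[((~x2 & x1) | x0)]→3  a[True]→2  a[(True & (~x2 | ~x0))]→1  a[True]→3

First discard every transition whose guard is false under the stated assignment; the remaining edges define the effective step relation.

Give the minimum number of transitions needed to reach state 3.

Layered search for 3:
  L0 = {0}
  L1 = {4}
  L2 = {1,2,3}
depth(3)=2, e.g. c·a

Answer: 2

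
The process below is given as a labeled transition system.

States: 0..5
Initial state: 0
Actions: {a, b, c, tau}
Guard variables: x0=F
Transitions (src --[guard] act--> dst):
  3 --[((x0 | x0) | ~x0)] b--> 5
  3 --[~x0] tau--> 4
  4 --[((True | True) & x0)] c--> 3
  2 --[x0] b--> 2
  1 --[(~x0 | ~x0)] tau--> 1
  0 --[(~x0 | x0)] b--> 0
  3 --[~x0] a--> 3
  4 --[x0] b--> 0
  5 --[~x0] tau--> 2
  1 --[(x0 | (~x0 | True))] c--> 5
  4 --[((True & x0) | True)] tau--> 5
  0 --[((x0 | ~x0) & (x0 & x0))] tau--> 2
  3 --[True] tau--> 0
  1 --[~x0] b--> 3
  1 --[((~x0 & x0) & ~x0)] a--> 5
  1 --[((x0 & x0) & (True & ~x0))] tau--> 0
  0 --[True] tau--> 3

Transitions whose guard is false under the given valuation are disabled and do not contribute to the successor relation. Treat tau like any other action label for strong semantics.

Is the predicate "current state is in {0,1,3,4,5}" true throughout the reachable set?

Answer: INVARIANT VIOLATED at state 2

Working:
Safe = {0,1,3,4,5}
R = {0,2,3,4,5}
  0: ✓
  2: VIOLATES
  3: ✓
  4: ✓
  5: ✓
reach 2 via tau·b·tau — violates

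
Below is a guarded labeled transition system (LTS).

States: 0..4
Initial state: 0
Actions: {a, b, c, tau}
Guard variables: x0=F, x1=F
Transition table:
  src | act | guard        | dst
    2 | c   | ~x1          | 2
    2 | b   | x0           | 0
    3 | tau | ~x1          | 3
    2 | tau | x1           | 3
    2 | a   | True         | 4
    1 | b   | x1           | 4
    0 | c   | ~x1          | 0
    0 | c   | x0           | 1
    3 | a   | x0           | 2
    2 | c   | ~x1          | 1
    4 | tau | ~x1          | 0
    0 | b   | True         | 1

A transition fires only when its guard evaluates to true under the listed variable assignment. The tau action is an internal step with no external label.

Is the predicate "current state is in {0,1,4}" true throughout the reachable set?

Safe = {0,1,4}
Reachable = {0,1}
  0: ✓
  1: ✓

Answer: INVARIANT HOLDS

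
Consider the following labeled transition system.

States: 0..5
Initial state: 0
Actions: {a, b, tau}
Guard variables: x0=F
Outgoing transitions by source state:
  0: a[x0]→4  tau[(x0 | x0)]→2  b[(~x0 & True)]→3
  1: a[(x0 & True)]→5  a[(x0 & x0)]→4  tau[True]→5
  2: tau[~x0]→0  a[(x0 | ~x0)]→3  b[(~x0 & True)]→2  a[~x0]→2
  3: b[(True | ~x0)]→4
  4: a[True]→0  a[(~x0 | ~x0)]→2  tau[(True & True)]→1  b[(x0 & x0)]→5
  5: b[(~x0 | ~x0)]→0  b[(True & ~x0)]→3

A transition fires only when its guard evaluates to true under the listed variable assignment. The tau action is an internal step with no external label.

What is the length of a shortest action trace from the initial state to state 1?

Answer: 3

Working:
BFS to 1:
  depth 0: {0}
  depth 1: {3}
  depth 2: {4}
  depth 3: {1,2}
depth(1)=3, e.g. b·b·tau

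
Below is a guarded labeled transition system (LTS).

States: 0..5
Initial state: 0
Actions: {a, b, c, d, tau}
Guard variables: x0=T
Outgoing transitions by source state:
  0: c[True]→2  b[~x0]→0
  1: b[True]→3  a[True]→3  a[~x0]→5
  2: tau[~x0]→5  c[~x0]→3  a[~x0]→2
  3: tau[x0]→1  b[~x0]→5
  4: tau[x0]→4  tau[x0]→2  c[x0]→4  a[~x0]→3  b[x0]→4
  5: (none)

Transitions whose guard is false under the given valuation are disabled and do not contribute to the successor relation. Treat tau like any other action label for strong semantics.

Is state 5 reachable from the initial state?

8 transition(s) survive guard evaluation.
Layer 0: {0}
Layer 1: {2}  now seen {0,2}
Reachable = {0,2}

Answer: UNREACHABLE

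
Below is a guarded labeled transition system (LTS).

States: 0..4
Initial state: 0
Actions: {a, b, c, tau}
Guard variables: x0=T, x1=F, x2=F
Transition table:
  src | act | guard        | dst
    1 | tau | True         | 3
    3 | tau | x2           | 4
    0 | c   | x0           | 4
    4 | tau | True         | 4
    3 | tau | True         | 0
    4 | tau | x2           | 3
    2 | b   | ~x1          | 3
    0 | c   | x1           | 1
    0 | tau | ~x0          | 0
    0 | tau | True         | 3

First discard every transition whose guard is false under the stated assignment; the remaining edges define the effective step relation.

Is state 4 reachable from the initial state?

Guard filter leaves 6 enabled edge(s).
Layer 0: {0}
Layer 1: {3,4}  total {0,3,4}
Reachable = {0,3,4}
Path to 4: c

Answer: REACHABLE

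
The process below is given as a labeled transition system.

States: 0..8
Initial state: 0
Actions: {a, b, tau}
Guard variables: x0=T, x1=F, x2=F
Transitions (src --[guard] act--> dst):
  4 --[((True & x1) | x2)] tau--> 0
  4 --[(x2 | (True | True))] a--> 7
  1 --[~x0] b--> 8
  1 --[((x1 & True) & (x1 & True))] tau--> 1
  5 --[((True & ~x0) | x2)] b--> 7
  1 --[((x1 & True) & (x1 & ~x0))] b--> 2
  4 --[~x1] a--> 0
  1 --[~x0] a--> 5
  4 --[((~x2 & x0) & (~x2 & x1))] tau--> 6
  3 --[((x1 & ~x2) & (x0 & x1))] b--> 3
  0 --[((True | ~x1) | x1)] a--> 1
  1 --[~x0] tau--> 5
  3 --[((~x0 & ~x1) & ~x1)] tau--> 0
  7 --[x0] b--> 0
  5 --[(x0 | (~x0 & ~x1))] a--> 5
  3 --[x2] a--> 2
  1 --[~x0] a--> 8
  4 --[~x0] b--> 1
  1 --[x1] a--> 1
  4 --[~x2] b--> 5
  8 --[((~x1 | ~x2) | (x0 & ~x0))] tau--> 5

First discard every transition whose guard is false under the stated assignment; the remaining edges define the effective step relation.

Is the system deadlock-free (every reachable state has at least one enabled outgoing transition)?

Answer: DEADLOCK at state 1

Working:
R = {0,1}
  0: a→1  [deg 1]
  1: ∅  [deadlock]
trace reaching 1: a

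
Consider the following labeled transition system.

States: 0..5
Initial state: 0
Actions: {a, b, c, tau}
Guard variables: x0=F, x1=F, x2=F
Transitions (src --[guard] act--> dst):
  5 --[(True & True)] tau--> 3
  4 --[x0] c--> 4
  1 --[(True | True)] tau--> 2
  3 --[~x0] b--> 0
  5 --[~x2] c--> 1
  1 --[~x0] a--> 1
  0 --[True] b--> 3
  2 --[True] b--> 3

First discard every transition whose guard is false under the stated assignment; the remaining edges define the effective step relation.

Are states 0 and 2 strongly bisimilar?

Bisimulation quotient by refinement:
  P[0] = {{0,1,2,3,4,5}}
  P[1] = {{0,2,3},{1},{4},{5}}
Fixed point at round 2; 4 class(es).
class of 0: {0,2,3}; class of 2: {0,2,3}

Answer: BISIMILAR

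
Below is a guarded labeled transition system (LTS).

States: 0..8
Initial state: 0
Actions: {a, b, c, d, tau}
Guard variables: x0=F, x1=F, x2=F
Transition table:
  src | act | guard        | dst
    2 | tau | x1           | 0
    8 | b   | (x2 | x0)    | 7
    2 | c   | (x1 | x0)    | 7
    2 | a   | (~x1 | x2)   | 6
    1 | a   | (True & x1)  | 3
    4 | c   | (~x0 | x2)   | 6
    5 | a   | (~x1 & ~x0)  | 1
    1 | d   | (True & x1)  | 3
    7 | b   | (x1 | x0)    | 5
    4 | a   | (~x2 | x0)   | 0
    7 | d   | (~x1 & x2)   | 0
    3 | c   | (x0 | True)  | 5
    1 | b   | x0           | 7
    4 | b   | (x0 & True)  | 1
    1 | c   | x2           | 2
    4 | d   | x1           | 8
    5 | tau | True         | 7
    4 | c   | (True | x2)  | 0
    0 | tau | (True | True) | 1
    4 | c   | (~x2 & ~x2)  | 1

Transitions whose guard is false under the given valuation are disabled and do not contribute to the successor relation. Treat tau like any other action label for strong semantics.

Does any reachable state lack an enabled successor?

R = {0,1}
  0: tau→1  [deg 1]
  1: ∅  [no exit]
Path to 1: tau

Answer: DEADLOCK at state 1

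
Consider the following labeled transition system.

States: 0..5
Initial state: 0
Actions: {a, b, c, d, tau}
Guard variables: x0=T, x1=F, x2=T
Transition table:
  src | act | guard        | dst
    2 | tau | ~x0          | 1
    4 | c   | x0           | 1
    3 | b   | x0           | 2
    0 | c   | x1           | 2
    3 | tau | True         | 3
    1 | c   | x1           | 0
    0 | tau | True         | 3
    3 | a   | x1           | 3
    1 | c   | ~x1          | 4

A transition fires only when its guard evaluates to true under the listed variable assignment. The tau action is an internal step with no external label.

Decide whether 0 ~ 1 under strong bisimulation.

Compute ~ classes (split until stable):
  P[0] = {{0,1,2,3,4,5}}
  P[1] = {{0},{1,4},{2,5},{3}}
Fixed point at round 2; 4 class(es).
class of 0: {0}; class of 1: {1,4}

Answer: NOT BISIMILAR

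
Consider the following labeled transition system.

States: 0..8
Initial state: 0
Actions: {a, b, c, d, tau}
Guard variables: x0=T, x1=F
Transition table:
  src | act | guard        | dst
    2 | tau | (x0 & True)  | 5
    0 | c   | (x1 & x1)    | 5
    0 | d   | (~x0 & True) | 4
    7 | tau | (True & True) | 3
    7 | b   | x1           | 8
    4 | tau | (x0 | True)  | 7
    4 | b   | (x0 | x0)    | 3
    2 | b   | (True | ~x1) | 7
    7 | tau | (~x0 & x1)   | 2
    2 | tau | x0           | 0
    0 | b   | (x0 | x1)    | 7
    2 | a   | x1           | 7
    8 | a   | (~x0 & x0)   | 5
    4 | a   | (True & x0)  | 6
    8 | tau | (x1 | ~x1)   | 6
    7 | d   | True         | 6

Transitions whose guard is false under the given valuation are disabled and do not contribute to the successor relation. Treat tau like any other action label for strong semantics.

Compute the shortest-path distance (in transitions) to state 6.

Breadth-first toward 6:
  L0 = {0}
  L1 = {7}
  L2 = {3,6}
6 enters at depth 2; path b·d

Answer: 2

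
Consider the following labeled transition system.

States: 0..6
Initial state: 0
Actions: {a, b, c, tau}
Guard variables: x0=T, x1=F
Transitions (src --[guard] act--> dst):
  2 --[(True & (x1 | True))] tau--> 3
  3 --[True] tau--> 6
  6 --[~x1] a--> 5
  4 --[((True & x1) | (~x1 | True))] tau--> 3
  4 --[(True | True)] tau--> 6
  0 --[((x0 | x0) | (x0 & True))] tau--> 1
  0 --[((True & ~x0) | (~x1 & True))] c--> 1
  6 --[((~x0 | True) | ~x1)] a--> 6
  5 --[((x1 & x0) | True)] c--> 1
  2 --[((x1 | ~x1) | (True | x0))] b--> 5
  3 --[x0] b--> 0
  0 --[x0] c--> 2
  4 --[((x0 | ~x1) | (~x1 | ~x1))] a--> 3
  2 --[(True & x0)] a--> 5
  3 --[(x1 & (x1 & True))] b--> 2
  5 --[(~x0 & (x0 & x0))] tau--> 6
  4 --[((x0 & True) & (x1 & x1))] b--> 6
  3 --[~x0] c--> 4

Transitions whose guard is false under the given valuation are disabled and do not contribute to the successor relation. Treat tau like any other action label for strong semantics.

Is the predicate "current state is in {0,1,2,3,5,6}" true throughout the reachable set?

Inv-set: {0,1,2,3,5,6}
R = {0,1,2,3,5,6}
  0: ok
  1: ok
  2: ok
  3: ok
  5: ok
  6: ok

Answer: INVARIANT HOLDS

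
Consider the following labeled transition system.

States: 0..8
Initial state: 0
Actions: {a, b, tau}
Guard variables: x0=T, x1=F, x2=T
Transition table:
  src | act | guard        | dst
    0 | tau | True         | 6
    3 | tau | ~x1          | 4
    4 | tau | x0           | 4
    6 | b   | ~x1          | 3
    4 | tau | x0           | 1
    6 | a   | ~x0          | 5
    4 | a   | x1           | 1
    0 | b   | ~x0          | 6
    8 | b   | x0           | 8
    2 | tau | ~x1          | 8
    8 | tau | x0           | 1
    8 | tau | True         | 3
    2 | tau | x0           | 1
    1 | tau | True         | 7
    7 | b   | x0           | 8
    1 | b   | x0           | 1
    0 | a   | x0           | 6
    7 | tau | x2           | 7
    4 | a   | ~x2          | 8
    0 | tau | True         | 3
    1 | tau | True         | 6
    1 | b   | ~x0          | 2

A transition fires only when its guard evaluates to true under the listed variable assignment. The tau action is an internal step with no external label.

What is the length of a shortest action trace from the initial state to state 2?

BFS to 2:
  depth 0: {0}
  depth 1: {3,6}
  depth 2: {4}
  depth 3: {1}
  depth 4: {7}
  depth 5: {8}
2 never appears.

Answer: UNREACHABLE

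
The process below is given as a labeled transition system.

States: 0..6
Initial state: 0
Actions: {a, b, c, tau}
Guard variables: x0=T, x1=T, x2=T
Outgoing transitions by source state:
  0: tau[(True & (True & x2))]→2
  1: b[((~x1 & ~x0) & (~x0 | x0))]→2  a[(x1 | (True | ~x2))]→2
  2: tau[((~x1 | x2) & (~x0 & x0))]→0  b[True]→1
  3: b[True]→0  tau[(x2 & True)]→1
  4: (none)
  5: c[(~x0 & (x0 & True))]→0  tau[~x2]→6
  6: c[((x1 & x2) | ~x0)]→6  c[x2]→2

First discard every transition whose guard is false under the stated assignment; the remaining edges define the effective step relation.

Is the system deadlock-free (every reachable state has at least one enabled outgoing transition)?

Reachable = {0,1,2}
  0: tau→2  [1 out]
  1: a→2  [1 out]
  2: b→1  [1 out]

Answer: DEADLOCK-FREE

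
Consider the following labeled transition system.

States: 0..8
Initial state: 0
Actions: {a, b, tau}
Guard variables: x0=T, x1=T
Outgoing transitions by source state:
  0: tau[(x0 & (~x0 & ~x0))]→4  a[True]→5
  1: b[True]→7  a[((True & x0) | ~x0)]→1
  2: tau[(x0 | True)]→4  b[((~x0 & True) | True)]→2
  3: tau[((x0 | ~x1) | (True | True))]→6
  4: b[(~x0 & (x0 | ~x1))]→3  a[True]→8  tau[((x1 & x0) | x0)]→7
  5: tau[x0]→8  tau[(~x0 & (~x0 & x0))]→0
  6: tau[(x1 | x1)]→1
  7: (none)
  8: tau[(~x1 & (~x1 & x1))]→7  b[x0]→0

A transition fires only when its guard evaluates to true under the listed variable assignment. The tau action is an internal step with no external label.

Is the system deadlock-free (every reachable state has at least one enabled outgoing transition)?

Answer: DEADLOCK-FREE

Working:
Reachable = {0,5,8}
  0: a→5  [1 exit(s)]
  5: tau→8  [1 exit(s)]
  8: b→0  [1 exit(s)]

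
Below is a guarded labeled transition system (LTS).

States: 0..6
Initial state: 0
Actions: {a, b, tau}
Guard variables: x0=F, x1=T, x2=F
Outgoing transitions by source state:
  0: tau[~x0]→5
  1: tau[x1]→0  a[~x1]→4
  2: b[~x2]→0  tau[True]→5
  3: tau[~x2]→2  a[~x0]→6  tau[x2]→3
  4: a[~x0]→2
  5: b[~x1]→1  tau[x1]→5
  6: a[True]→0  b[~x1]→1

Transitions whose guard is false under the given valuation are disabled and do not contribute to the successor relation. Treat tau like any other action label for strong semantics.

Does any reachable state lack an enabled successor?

Reachable = {0,5}
  0: tau→5  [1 out]
  5: tau→5  [1 out]

Answer: DEADLOCK-FREE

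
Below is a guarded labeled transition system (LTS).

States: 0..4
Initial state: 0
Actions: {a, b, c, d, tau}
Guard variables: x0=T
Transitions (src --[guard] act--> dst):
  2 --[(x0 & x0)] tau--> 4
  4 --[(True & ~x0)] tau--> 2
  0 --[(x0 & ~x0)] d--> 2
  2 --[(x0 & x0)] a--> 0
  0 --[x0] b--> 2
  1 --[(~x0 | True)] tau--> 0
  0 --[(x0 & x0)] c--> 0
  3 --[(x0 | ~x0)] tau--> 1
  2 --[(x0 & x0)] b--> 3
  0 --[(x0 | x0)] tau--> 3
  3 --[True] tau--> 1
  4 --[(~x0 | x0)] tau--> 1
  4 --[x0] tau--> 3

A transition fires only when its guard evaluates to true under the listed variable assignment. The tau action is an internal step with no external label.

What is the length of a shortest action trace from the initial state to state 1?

Answer: 2

Trace:
Breadth-first toward 1:
  depth 0: {0}
  depth 1: {2,3}
  depth 2: {1,4}
1 enters at depth 2; path tau·tau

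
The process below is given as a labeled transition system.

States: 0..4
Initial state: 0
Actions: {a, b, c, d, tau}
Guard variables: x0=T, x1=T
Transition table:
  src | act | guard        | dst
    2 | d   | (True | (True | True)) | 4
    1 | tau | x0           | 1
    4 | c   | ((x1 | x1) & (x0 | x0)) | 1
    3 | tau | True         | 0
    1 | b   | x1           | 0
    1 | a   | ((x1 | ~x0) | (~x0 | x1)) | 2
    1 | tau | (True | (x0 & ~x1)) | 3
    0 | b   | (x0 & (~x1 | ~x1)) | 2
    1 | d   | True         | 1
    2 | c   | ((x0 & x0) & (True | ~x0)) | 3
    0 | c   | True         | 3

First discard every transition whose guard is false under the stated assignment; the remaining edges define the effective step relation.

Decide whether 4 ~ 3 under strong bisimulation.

Answer: NOT BISIMILAR

Analysis:
Refine partition for ~:
  round 0: {{0,1,2,3,4}}
  round 1: {{0,4},{1},{2},{3}}
  round 2: {{0},{1},{2},{3},{4}}
stable after 3 split(s): 5 block(s)
[4]={4}  [3]={3}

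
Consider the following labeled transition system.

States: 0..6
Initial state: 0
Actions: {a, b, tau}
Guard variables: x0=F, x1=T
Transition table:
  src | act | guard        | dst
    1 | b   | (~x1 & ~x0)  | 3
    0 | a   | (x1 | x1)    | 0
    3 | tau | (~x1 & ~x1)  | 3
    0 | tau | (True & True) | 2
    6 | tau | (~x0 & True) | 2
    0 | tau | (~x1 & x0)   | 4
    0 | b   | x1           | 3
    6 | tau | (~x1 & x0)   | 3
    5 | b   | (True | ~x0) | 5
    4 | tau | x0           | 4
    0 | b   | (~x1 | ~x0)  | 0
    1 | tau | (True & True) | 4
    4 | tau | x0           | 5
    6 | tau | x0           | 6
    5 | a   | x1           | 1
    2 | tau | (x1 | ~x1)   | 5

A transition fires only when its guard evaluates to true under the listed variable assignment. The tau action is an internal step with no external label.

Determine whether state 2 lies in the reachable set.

After dropping false guards: 9 live edges.
depth 0: {0}
depth 1: {2,3}  now seen {0,2,3}
depth 2: {5}  now seen {0,2,3,5}
depth 3: {1}  now seen {0,1,2,3,5}
depth 4: {4}  now seen {0,1,2,3,4,5}
R = {0,1,2,3,4,5}
witness 2: tau

Answer: REACHABLE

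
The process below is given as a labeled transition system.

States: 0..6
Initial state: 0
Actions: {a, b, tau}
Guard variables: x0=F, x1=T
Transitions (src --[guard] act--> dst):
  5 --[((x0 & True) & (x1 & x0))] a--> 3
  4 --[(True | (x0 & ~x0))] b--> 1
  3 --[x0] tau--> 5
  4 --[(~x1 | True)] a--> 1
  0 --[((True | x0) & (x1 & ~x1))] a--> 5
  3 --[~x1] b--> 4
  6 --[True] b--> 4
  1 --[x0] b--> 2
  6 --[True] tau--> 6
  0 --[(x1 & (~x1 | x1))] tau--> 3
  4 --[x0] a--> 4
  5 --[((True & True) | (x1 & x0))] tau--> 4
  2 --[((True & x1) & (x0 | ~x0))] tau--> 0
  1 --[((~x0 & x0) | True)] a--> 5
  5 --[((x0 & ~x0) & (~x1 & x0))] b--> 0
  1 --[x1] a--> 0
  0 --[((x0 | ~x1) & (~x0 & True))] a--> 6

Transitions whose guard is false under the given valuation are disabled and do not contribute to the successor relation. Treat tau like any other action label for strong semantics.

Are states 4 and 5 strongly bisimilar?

Answer: NOT BISIMILAR

Trace:
Bisimulation quotient by refinement:
  P[0] = {{0,1,2,3,4,5,6}}
  P[1] = {{0,2,5},{1},{3},{4},{6}}
  P[2] = {{0},{1},{2},{3},{4},{5},{6}}
Fixed point at round 3; 7 class(es).
4∈{4}, 5∈{5}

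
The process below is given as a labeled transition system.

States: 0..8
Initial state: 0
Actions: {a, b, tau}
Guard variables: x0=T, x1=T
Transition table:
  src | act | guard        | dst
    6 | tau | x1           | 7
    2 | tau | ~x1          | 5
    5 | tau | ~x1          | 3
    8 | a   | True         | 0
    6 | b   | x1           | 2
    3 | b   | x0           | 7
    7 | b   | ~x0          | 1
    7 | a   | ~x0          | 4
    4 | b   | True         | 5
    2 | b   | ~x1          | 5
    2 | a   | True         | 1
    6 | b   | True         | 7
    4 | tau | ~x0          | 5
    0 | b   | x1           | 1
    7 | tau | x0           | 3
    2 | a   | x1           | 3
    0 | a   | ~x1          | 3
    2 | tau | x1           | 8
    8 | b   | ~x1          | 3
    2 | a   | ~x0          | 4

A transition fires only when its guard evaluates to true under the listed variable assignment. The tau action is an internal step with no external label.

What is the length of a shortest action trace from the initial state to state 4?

Answer: UNREACHABLE

Analysis:
Breadth-first toward 4:
  Layer 0: {0}
  Layer 1: {1}
4 never appears.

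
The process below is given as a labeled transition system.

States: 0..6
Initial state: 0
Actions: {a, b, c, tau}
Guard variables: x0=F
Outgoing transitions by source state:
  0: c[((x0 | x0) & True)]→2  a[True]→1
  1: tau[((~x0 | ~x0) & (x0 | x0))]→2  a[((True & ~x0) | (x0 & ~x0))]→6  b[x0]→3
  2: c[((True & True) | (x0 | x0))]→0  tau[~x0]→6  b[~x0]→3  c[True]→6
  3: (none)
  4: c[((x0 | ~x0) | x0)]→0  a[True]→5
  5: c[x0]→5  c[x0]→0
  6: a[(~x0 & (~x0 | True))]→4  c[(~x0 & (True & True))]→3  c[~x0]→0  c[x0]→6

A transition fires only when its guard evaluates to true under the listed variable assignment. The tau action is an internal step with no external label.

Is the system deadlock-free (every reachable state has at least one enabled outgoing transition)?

R = {0,1,3,4,5,6}
  0: a→1  [deg 1]
  1: a→6  [deg 1]
  3: ∅  [no exit]
  4: a→5  c→0  [deg 2]
  5: ∅  [no exit]
  6: a→4  c→0  c→3  [deg 3]
witness 3: a·a·c

Answer: DEADLOCK at state 3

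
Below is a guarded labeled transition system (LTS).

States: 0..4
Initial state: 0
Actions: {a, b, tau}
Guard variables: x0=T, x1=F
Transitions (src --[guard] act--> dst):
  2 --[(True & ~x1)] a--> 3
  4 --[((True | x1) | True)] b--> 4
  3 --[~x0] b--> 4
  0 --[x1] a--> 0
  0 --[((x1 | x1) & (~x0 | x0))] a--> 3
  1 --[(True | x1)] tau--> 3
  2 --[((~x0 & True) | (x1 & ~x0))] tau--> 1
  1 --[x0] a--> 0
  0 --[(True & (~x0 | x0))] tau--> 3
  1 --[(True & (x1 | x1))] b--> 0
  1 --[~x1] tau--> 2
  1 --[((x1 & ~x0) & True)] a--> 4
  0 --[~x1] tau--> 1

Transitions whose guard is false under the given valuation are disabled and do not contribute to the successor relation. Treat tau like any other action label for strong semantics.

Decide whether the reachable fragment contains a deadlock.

R = {0,1,2,3}
  0: tau→1  tau→3  [deg 2]
  1: a→0  tau→2  tau→3  [deg 3]
  2: a→3  [deg 1]
  3: ∅  [STUCK]
Path to 3: tau

Answer: DEADLOCK at state 3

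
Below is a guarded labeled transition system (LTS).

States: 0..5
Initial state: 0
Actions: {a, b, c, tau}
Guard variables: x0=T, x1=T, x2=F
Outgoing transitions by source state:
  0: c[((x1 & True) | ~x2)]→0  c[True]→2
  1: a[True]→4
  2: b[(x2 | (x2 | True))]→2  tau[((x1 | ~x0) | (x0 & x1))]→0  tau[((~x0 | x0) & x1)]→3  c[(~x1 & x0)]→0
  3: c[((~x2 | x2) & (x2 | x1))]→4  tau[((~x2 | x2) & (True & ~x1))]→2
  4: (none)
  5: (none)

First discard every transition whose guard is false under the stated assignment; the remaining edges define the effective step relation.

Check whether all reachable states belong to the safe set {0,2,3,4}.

Answer: INVARIANT HOLDS

Analysis:
Safe = {0,2,3,4}
Reachable = {0,2,3,4}
  0: safe
  2: safe
  3: safe
  4: safe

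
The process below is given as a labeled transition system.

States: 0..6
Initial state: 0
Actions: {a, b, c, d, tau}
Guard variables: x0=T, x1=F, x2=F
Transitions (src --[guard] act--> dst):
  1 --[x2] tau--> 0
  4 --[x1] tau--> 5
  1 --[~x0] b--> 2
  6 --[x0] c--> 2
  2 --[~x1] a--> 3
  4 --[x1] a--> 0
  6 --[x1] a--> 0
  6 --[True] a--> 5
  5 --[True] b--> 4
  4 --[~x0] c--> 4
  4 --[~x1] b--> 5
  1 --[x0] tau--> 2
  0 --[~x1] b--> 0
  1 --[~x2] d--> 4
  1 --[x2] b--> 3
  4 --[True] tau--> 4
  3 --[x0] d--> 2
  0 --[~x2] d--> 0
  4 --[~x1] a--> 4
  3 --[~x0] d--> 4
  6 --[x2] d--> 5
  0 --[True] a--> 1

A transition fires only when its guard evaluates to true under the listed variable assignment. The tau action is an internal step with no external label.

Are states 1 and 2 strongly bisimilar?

Answer: NOT BISIMILAR

Working:
Refine partition for ~:
  round 0: {{0,1,2,3,4,5,6}}
  round 1: {{0},{1},{2},{3},{4},{5},{6}}
stable after 2 split(s): 7 block(s)
class of 1: {1}; class of 2: {2}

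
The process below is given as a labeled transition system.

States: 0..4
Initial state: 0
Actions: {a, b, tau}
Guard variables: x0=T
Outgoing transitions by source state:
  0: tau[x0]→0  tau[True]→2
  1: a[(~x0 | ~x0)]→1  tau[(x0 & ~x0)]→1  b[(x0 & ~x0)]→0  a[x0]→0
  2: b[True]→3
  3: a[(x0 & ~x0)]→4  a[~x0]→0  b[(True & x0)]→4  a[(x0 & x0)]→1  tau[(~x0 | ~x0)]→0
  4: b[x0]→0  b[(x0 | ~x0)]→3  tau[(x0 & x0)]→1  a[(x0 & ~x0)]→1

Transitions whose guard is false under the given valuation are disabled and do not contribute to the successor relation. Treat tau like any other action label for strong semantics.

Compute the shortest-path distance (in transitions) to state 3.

Answer: 2

Trace:
Layered search for 3:
  depth 0: {0}
  depth 1: {2}
  depth 2: {3}
3 enters at depth 2; path tau·b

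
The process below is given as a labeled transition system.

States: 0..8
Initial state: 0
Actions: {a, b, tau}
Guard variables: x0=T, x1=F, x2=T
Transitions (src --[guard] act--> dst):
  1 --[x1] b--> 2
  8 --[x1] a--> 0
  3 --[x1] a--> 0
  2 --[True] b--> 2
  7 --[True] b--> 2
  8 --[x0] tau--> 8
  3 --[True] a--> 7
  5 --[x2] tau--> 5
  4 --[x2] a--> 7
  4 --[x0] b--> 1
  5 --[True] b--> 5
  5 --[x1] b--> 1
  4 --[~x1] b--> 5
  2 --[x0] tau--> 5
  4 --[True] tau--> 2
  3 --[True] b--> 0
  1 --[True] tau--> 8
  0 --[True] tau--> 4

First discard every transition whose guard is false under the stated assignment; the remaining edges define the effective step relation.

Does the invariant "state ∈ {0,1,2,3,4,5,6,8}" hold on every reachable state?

Safe = {0,1,2,3,4,5,6,8}
Reachable = {0,1,2,4,5,7,8}
  0: ok
  1: ok
  2: ok
  4: ok
  5: ok
  7: outside
  8: ok
counterexample path to 7: tau·a

Answer: INVARIANT VIOLATED at state 7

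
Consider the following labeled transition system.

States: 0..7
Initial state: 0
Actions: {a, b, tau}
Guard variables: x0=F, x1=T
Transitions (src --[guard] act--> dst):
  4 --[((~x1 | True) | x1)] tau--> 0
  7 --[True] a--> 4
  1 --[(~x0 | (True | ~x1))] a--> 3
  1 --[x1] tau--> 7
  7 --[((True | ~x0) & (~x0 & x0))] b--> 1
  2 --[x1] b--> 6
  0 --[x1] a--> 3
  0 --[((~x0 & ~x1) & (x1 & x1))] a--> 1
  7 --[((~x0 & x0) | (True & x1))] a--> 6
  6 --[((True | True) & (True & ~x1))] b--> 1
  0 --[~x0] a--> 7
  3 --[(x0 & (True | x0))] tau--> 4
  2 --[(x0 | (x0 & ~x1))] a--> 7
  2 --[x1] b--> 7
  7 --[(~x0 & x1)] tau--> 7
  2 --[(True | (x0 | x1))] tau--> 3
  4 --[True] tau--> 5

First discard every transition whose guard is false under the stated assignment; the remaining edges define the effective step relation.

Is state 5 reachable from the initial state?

12 transition(s) survive guard evaluation.
L0 = {0}
L1 = {3,7}  cumulative {0,3,7}
L2 = {4,6}  cumulative {0,3,4,6,7}
L3 = {5}  cumulative {0,3,4,5,6,7}
Reachable = {0,3,4,5,6,7}
trace reaching 5: a·a·tau

Answer: REACHABLE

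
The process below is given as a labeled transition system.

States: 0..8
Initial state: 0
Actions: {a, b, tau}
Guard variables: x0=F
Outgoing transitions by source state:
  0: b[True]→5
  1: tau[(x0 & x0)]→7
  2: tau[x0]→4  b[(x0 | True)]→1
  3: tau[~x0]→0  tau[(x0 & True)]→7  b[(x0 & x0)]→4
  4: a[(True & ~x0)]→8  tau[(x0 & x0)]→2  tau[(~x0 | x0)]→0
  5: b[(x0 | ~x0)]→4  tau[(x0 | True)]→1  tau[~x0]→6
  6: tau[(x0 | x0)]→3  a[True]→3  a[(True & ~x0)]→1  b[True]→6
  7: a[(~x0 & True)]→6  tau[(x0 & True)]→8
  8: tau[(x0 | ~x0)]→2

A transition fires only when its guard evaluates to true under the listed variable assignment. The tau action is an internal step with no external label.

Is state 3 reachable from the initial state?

Answer: REACHABLE

Working:
Guard filter leaves 13 enabled edge(s).
depth 0: {0}
depth 1: {5}  cumulative {0,5}
depth 2: {1,4,6}  cumulative {0,1,4,5,6}
depth 3: {3,8}  cumulative {0,1,3,4,5,6,8}
depth 4: {2}  cumulative {0,1,2,3,4,5,6,8}
Reach set: {0,1,2,3,4,5,6,8}
trace reaching 3: b·tau·a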